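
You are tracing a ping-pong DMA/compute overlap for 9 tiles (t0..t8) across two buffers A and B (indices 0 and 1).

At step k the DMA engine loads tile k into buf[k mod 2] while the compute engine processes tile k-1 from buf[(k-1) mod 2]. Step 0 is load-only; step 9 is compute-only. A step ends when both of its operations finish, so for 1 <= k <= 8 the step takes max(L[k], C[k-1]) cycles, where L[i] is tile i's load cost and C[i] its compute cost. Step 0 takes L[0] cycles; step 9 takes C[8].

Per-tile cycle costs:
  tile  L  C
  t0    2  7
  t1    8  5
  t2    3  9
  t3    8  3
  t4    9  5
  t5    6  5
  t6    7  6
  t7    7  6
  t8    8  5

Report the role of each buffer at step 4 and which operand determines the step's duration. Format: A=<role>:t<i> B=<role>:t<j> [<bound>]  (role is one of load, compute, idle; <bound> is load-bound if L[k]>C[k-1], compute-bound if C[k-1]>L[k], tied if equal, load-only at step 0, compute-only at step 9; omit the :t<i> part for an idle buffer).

step 4: A=load:t4 B=compute:t3 [load-bound]

k=0 load=t0/2c comp=- wait=2 total=2
k=1 load=t1/8c comp=t0/7c wait=8 total=10
k=2 load=t2/3c comp=t1/5c wait=5 total=15
k=3 load=t3/8c comp=t2/9c wait=9 total=24
k=4 load=t4/9c comp=t3/3c wait=9 total=33
k=5 load=t5/6c comp=t4/5c wait=6 total=39
k=6 load=t6/7c comp=t5/5c wait=7 total=46
k=7 load=t7/7c comp=t6/6c wait=7 total=53
k=8 load=t8/8c comp=t7/6c wait=8 total=61
k=9 load=- comp=t8/5c wait=5 total=66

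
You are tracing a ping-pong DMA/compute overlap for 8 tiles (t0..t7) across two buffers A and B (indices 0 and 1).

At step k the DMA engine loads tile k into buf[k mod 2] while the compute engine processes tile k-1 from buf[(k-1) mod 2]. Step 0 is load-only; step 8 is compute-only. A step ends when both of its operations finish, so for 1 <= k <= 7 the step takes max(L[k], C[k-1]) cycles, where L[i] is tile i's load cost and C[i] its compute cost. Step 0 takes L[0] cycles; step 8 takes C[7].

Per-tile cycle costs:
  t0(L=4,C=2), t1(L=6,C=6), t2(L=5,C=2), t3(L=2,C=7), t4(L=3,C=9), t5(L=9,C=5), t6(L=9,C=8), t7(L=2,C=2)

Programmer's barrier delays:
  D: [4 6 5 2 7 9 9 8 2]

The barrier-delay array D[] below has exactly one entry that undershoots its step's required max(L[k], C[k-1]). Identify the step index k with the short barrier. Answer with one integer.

hazard at step 2

step 0: need L[0]=4 = 4; D[0]=4 ok
step 1: need max(L[1]=6,C[0]=2) = 6; D[1]=6 ok
step 2: need max(L[2]=5,C[1]=6) = 6; D[2]=5 SHORT
step 3: need max(L[3]=2,C[2]=2) = 2; D[3]=2 ok
step 4: need max(L[4]=3,C[3]=7) = 7; D[4]=7 ok
step 5: need max(L[5]=9,C[4]=9) = 9; D[5]=9 ok
step 6: need max(L[6]=9,C[5]=5) = 9; D[6]=9 ok
step 7: need max(L[7]=2,C[6]=8) = 8; D[7]=8 ok
step 8: need C[7]=2 = 2; D[8]=2 ok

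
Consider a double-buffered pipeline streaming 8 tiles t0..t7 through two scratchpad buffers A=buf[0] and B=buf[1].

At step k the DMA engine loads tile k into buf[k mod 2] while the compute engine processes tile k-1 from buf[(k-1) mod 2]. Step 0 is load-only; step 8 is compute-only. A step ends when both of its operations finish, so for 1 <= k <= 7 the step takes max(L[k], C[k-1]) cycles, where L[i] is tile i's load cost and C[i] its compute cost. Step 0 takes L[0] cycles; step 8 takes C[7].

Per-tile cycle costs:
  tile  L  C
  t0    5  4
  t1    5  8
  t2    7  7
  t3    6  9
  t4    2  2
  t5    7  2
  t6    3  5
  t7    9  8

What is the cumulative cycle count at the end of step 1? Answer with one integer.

step 0: L[0]=5 → dur=5, Σ=5 | A=load:t0 B=idle [load-only]
step 1: L[1]=5 C[0]=4 → dur=5, Σ=10 | A=compute:t0 B=load:t1 [load-bound]
step 2: L[2]=7 C[1]=8 → dur=8, Σ=18 | A=load:t2 B=compute:t1 [compute-bound]
step 3: L[3]=6 C[2]=7 → dur=7, Σ=25 | A=compute:t2 B=load:t3 [compute-bound]
step 4: L[4]=2 C[3]=9 → dur=9, Σ=34 | A=load:t4 B=compute:t3 [compute-bound]
step 5: L[5]=7 C[4]=2 → dur=7, Σ=41 | A=compute:t4 B=load:t5 [load-bound]
step 6: L[6]=3 C[5]=2 → dur=3, Σ=44 | A=load:t6 B=compute:t5 [load-bound]
step 7: L[7]=9 C[6]=5 → dur=9, Σ=53 | A=compute:t6 B=load:t7 [load-bound]
step 8: C[7]=8 → dur=8, Σ=61 | A=idle B=compute:t7 [compute-only]

end_cycle[1] = 10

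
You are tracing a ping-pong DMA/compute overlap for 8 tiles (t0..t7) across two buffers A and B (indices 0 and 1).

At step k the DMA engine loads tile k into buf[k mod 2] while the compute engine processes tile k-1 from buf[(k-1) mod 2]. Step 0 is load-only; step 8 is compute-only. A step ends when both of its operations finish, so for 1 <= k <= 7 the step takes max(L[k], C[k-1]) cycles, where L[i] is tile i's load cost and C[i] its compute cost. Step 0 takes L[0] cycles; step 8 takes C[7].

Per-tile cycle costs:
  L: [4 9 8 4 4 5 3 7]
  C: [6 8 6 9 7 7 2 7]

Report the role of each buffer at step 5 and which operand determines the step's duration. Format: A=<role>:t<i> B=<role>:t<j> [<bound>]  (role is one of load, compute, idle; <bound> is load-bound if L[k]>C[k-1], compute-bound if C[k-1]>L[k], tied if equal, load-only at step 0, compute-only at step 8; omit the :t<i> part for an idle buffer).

  0. 4=4c; end=4; A:t0 B:-
  1. max(9,6)=9c; end=13; A:t0 B:t1
  2. max(8,8)=8c; end=21; A:t2 B:t1
  3. max(4,6)=6c; end=27; A:t2 B:t3
  4. max(4,9)=9c; end=36; A:t4 B:t3
  5. max(5,7)=7c; end=43; A:t4 B:t5
  6. max(3,7)=7c; end=50; A:t6 B:t5
  7. max(7,2)=7c; end=57; A:t6 B:t7
  8. 7=7c; end=64; A:t6 B:t7

step 5: A=compute:t4 B=load:t5 [compute-bound]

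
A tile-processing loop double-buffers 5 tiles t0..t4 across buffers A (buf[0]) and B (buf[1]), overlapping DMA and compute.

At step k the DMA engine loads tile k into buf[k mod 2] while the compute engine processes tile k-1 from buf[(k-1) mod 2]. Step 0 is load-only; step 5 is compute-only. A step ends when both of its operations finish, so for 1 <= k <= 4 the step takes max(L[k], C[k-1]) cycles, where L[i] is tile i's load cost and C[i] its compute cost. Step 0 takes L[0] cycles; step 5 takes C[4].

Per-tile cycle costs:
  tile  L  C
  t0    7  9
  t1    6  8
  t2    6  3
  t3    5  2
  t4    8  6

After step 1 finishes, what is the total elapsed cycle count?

end_cycle[1] = 16

k=0 load=t0/7c comp=- wait=7 total=7
k=1 load=t1/6c comp=t0/9c wait=9 total=16
k=2 load=t2/6c comp=t1/8c wait=8 total=24
k=3 load=t3/5c comp=t2/3c wait=5 total=29
k=4 load=t4/8c comp=t3/2c wait=8 total=37
k=5 load=- comp=t4/6c wait=6 total=43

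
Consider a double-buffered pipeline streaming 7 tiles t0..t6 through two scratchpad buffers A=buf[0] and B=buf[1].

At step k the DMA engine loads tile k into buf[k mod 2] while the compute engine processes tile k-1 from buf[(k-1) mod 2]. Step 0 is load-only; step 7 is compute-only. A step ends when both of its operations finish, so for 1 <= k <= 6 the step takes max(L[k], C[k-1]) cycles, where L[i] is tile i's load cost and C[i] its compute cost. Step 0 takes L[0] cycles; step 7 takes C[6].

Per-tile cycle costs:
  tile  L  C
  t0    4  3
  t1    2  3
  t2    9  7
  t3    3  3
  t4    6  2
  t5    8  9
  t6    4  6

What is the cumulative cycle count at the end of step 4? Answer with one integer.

step 0: L[0]=4 → dur=4, Σ=4 | A=load:t0 B=idle [load-only]
step 1: L[1]=2 C[0]=3 → dur=3, Σ=7 | A=compute:t0 B=load:t1 [compute-bound]
step 2: L[2]=9 C[1]=3 → dur=9, Σ=16 | A=load:t2 B=compute:t1 [load-bound]
step 3: L[3]=3 C[2]=7 → dur=7, Σ=23 | A=compute:t2 B=load:t3 [compute-bound]
step 4: L[4]=6 C[3]=3 → dur=6, Σ=29 | A=load:t4 B=compute:t3 [load-bound]
step 5: L[5]=8 C[4]=2 → dur=8, Σ=37 | A=compute:t4 B=load:t5 [load-bound]
step 6: L[6]=4 C[5]=9 → dur=9, Σ=46 | A=load:t6 B=compute:t5 [compute-bound]
step 7: C[6]=6 → dur=6, Σ=52 | A=compute:t6 B=idle [compute-only]

end_cycle[4] = 29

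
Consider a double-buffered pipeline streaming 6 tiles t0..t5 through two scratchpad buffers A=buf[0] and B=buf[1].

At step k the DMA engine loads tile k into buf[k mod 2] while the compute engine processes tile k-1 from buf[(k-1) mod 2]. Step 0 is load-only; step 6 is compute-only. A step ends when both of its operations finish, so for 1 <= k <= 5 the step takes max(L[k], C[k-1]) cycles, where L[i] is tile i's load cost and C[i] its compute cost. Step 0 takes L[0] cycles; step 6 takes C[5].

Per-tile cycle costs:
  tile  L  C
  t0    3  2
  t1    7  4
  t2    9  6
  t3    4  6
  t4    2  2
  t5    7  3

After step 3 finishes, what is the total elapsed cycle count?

end_cycle[3] = 25

step 0: L[0]=3 → dur=3, Σ=3 | A=load:t0 B=idle [load-only]
step 1: L[1]=7 C[0]=2 → dur=7, Σ=10 | A=compute:t0 B=load:t1 [load-bound]
step 2: L[2]=9 C[1]=4 → dur=9, Σ=19 | A=load:t2 B=compute:t1 [load-bound]
step 3: L[3]=4 C[2]=6 → dur=6, Σ=25 | A=compute:t2 B=load:t3 [compute-bound]
step 4: L[4]=2 C[3]=6 → dur=6, Σ=31 | A=load:t4 B=compute:t3 [compute-bound]
step 5: L[5]=7 C[4]=2 → dur=7, Σ=38 | A=compute:t4 B=load:t5 [load-bound]
step 6: C[5]=3 → dur=3, Σ=41 | A=idle B=compute:t5 [compute-only]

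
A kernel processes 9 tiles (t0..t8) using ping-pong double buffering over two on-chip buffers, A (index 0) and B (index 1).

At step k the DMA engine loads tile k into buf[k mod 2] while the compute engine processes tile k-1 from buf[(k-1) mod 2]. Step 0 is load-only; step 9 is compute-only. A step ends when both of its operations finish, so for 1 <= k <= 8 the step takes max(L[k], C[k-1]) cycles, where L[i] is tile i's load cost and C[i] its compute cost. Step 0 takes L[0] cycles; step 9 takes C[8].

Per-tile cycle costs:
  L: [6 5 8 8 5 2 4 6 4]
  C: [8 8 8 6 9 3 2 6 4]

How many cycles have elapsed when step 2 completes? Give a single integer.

end_cycle[2] = 22

k=0 load=t0/6c comp=- wait=6 total=6
k=1 load=t1/5c comp=t0/8c wait=8 total=14
k=2 load=t2/8c comp=t1/8c wait=8 total=22
k=3 load=t3/8c comp=t2/8c wait=8 total=30
k=4 load=t4/5c comp=t3/6c wait=6 total=36
k=5 load=t5/2c comp=t4/9c wait=9 total=45
k=6 load=t6/4c comp=t5/3c wait=4 total=49
k=7 load=t7/6c comp=t6/2c wait=6 total=55
k=8 load=t8/4c comp=t7/6c wait=6 total=61
k=9 load=- comp=t8/4c wait=4 total=65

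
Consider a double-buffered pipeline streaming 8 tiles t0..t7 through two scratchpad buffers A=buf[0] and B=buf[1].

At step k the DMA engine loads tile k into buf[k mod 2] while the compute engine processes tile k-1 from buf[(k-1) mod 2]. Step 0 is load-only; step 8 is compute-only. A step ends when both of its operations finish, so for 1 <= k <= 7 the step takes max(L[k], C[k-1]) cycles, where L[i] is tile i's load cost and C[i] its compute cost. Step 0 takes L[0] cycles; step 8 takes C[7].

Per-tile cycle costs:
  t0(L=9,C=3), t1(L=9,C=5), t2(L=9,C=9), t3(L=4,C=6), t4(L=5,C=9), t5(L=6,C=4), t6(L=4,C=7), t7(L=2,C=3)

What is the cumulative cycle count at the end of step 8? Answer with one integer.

step 0: L[0]=9 → dur=9, Σ=9 | A=load:t0 B=idle [load-only]
step 1: L[1]=9 C[0]=3 → dur=9, Σ=18 | A=compute:t0 B=load:t1 [load-bound]
step 2: L[2]=9 C[1]=5 → dur=9, Σ=27 | A=load:t2 B=compute:t1 [load-bound]
step 3: L[3]=4 C[2]=9 → dur=9, Σ=36 | A=compute:t2 B=load:t3 [compute-bound]
step 4: L[4]=5 C[3]=6 → dur=6, Σ=42 | A=load:t4 B=compute:t3 [compute-bound]
step 5: L[5]=6 C[4]=9 → dur=9, Σ=51 | A=compute:t4 B=load:t5 [compute-bound]
step 6: L[6]=4 C[5]=4 → dur=4, Σ=55 | A=load:t6 B=compute:t5 [tied]
step 7: L[7]=2 C[6]=7 → dur=7, Σ=62 | A=compute:t6 B=load:t7 [compute-bound]
step 8: C[7]=3 → dur=3, Σ=65 | A=idle B=compute:t7 [compute-only]

end_cycle[8] = 65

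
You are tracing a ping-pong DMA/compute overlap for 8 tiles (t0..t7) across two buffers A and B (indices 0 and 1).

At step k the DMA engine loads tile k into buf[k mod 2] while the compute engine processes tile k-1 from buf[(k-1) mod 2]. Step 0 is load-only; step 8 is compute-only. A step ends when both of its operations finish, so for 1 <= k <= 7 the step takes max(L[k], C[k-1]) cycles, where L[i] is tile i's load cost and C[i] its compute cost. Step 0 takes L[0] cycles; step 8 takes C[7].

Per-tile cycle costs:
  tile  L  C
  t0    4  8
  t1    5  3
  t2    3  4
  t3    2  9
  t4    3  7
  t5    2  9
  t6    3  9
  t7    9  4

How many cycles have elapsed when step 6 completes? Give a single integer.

end_cycle[6] = 44

k=0 load=t0/4c comp=- wait=4 total=4
k=1 load=t1/5c comp=t0/8c wait=8 total=12
k=2 load=t2/3c comp=t1/3c wait=3 total=15
k=3 load=t3/2c comp=t2/4c wait=4 total=19
k=4 load=t4/3c comp=t3/9c wait=9 total=28
k=5 load=t5/2c comp=t4/7c wait=7 total=35
k=6 load=t6/3c comp=t5/9c wait=9 total=44
k=7 load=t7/9c comp=t6/9c wait=9 total=53
k=8 load=- comp=t7/4c wait=4 total=57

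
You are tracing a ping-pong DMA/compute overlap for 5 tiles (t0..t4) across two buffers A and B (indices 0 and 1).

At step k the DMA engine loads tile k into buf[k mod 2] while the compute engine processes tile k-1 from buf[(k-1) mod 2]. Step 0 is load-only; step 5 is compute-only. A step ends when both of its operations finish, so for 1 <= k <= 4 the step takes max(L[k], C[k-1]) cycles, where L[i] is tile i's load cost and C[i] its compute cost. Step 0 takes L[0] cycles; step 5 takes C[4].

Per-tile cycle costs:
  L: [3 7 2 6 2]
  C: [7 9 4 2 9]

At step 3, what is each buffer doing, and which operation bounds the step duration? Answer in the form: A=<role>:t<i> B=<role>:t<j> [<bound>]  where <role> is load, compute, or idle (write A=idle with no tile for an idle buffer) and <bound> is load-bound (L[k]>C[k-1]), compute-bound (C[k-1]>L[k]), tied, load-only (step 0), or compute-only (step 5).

[0] DMA t0→A (3c) ∥ CU idle ⇒ 3c, clock 3
[1] DMA t1→B (7c) ∥ CU A:t0 (7c) ⇒ 7c, clock 10
[2] DMA t2→A (2c) ∥ CU B:t1 (9c) ⇒ 9c, clock 19
[3] DMA t3→B (6c) ∥ CU A:t2 (4c) ⇒ 6c, clock 25
[4] DMA t4→A (2c) ∥ CU B:t3 (2c) ⇒ 2c, clock 27
[5] DMA idle ∥ CU A:t4 (9c) ⇒ 9c, clock 36

step 3: A=compute:t2 B=load:t3 [load-bound]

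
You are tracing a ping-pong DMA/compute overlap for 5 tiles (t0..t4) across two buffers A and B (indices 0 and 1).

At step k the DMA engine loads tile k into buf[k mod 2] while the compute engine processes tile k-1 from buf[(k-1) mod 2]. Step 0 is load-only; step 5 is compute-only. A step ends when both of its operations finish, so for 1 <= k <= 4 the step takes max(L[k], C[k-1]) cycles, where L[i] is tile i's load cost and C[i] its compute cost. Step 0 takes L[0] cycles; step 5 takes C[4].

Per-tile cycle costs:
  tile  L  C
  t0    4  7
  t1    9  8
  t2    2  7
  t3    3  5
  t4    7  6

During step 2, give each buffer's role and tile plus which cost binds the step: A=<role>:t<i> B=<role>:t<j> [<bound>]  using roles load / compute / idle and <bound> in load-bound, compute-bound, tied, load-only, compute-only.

[0] DMA t0→A (4c) ∥ CU idle ⇒ 4c, clock 4
[1] DMA t1→B (9c) ∥ CU A:t0 (7c) ⇒ 9c, clock 13
[2] DMA t2→A (2c) ∥ CU B:t1 (8c) ⇒ 8c, clock 21
[3] DMA t3→B (3c) ∥ CU A:t2 (7c) ⇒ 7c, clock 28
[4] DMA t4→A (7c) ∥ CU B:t3 (5c) ⇒ 7c, clock 35
[5] DMA idle ∥ CU A:t4 (6c) ⇒ 6c, clock 41

step 2: A=load:t2 B=compute:t1 [compute-bound]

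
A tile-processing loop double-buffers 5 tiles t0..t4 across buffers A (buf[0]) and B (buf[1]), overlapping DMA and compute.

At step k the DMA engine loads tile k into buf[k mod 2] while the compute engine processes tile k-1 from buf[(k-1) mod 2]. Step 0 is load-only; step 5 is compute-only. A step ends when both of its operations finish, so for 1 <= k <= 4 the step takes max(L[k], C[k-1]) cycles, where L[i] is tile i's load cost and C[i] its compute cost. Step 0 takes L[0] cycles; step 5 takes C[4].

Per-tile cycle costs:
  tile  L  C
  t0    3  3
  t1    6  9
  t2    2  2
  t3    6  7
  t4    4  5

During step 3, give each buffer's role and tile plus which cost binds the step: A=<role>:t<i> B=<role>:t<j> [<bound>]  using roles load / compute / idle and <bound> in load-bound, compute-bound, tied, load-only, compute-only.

step 0: L[0]=3 → dur=3, Σ=3 | A=load:t0 B=idle [load-only]
step 1: L[1]=6 C[0]=3 → dur=6, Σ=9 | A=compute:t0 B=load:t1 [load-bound]
step 2: L[2]=2 C[1]=9 → dur=9, Σ=18 | A=load:t2 B=compute:t1 [compute-bound]
step 3: L[3]=6 C[2]=2 → dur=6, Σ=24 | A=compute:t2 B=load:t3 [load-bound]
step 4: L[4]=4 C[3]=7 → dur=7, Σ=31 | A=load:t4 B=compute:t3 [compute-bound]
step 5: C[4]=5 → dur=5, Σ=36 | A=compute:t4 B=idle [compute-only]

step 3: A=compute:t2 B=load:t3 [load-bound]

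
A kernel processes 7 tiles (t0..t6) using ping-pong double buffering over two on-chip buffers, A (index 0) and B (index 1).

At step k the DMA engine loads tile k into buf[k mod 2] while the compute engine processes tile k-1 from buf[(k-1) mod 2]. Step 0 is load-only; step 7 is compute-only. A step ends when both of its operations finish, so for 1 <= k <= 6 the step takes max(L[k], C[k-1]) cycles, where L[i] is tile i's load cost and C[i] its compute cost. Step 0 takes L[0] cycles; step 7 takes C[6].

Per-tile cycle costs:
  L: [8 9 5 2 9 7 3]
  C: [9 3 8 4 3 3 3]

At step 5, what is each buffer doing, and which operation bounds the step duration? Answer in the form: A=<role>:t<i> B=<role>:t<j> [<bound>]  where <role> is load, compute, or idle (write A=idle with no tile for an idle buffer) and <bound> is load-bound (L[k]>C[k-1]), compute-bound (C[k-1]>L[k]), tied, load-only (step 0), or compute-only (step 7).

  0. 8=8c; end=8; A:t0 B:-
  1. max(9,9)=9c; end=17; A:t0 B:t1
  2. max(5,3)=5c; end=22; A:t2 B:t1
  3. max(2,8)=8c; end=30; A:t2 B:t3
  4. max(9,4)=9c; end=39; A:t4 B:t3
  5. max(7,3)=7c; end=46; A:t4 B:t5
  6. max(3,3)=3c; end=49; A:t6 B:t5
  7. 3=3c; end=52; A:t6 B:t5

step 5: A=compute:t4 B=load:t5 [load-bound]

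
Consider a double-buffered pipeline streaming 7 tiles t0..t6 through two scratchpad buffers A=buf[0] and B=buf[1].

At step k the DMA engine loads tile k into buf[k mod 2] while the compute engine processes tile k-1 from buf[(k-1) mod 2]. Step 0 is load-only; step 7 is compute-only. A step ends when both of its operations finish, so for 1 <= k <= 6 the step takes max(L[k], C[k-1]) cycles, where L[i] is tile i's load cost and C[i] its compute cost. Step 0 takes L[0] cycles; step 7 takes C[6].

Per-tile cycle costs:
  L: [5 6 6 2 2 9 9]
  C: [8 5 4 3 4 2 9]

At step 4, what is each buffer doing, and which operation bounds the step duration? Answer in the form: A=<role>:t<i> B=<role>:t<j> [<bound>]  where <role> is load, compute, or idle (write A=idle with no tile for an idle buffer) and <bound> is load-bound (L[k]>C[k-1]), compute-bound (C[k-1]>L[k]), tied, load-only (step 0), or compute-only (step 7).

step 0: L[0]=5 → dur=5, Σ=5 | A=load:t0 B=idle [load-only]
step 1: L[1]=6 C[0]=8 → dur=8, Σ=13 | A=compute:t0 B=load:t1 [compute-bound]
step 2: L[2]=6 C[1]=5 → dur=6, Σ=19 | A=load:t2 B=compute:t1 [load-bound]
step 3: L[3]=2 C[2]=4 → dur=4, Σ=23 | A=compute:t2 B=load:t3 [compute-bound]
step 4: L[4]=2 C[3]=3 → dur=3, Σ=26 | A=load:t4 B=compute:t3 [compute-bound]
step 5: L[5]=9 C[4]=4 → dur=9, Σ=35 | A=compute:t4 B=load:t5 [load-bound]
step 6: L[6]=9 C[5]=2 → dur=9, Σ=44 | A=load:t6 B=compute:t5 [load-bound]
step 7: C[6]=9 → dur=9, Σ=53 | A=compute:t6 B=idle [compute-only]

step 4: A=load:t4 B=compute:t3 [compute-bound]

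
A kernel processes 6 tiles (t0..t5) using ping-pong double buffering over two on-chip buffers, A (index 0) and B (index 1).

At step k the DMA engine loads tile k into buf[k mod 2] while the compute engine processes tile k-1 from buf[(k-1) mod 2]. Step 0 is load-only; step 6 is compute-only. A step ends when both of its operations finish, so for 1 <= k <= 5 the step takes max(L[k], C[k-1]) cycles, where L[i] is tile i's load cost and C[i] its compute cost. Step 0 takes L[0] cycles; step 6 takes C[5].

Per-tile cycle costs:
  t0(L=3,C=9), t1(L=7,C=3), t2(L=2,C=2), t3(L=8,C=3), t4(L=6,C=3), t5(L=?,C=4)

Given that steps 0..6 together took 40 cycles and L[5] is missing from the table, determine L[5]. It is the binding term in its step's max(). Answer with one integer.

L[5] = 7

step 0 | dur = L[0]=3 = 3
step 1 | dur = max(L[1]=7, C[0]=9) = 9
step 2 | dur = max(L[2]=2, C[1]=3) = 3
step 3 | dur = max(L[3]=8, C[2]=2) = 8
step 4 | dur = max(L[4]=6, C[3]=3) = 6
step 5 | dur = max(L[5]=?, C[4]=3) = L[5]  (unknown; binding)
step 6 | dur = C[5]=4 = 4
sum of known step durations = 33
dur[5] = total - known = 40 - 33 = 7
L[5] is the binding max in step 5, so L[5] = dur[5] = 7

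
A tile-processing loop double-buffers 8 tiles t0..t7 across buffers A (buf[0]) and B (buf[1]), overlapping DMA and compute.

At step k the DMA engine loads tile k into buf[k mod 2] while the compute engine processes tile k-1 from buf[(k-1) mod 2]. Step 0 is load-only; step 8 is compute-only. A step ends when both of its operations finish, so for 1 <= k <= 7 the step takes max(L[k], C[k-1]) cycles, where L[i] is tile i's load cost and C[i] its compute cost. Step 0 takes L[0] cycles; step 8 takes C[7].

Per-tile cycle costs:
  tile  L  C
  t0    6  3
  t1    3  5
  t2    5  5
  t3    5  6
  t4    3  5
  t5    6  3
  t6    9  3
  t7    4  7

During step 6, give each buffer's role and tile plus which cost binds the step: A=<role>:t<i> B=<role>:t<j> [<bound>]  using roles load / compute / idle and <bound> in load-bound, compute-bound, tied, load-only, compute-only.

[0] DMA t0→A (6c) ∥ CU idle ⇒ 6c, clock 6
[1] DMA t1→B (3c) ∥ CU A:t0 (3c) ⇒ 3c, clock 9
[2] DMA t2→A (5c) ∥ CU B:t1 (5c) ⇒ 5c, clock 14
[3] DMA t3→B (5c) ∥ CU A:t2 (5c) ⇒ 5c, clock 19
[4] DMA t4→A (3c) ∥ CU B:t3 (6c) ⇒ 6c, clock 25
[5] DMA t5→B (6c) ∥ CU A:t4 (5c) ⇒ 6c, clock 31
[6] DMA t6→A (9c) ∥ CU B:t5 (3c) ⇒ 9c, clock 40
[7] DMA t7→B (4c) ∥ CU A:t6 (3c) ⇒ 4c, clock 44
[8] DMA idle ∥ CU B:t7 (7c) ⇒ 7c, clock 51

step 6: A=load:t6 B=compute:t5 [load-bound]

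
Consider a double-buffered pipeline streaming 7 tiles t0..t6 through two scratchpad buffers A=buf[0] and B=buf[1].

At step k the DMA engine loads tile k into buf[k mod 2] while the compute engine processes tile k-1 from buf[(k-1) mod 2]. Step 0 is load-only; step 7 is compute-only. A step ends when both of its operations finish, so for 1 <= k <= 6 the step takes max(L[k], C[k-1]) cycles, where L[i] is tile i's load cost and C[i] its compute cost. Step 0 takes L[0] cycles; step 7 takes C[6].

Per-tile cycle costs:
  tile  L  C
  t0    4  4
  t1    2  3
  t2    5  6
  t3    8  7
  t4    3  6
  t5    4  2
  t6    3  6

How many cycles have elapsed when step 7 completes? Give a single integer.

end_cycle[7] = 43

k=0 load=t0/4c comp=- wait=4 total=4
k=1 load=t1/2c comp=t0/4c wait=4 total=8
k=2 load=t2/5c comp=t1/3c wait=5 total=13
k=3 load=t3/8c comp=t2/6c wait=8 total=21
k=4 load=t4/3c comp=t3/7c wait=7 total=28
k=5 load=t5/4c comp=t4/6c wait=6 total=34
k=6 load=t6/3c comp=t5/2c wait=3 total=37
k=7 load=- comp=t6/6c wait=6 total=43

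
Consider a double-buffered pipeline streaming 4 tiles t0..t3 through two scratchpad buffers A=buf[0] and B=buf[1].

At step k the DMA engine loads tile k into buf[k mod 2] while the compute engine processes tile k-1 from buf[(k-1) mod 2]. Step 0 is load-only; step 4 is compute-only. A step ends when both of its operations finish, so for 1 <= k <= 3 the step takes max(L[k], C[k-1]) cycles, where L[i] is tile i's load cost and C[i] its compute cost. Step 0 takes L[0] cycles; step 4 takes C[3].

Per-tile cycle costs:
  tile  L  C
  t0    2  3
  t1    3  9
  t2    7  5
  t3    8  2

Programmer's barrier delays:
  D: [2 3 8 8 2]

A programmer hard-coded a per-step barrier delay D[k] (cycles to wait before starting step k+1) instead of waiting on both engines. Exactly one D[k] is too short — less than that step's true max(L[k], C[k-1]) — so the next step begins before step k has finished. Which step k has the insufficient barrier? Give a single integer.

hazard at step 2

[0] required=L[0]=2=2 vs D=2 ok
[1] required=max(L[1]=3,C[0]=3)=3 vs D=3 ok
[2] required=max(L[2]=7,C[1]=9)=9 vs D=8 SHORT
[3] required=max(L[3]=8,C[2]=5)=8 vs D=8 ok
[4] required=C[3]=2=2 vs D=2 ok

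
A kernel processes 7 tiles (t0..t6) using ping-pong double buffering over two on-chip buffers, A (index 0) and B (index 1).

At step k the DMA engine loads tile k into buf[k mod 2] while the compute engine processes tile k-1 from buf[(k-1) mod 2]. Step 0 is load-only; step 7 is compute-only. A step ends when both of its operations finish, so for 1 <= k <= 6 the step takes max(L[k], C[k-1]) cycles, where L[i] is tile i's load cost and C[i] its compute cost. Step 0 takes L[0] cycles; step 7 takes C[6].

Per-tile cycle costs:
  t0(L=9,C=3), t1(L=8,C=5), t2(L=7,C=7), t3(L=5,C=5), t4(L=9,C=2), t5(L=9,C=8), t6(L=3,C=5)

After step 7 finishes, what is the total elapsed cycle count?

end_cycle[7] = 62

  0. 9=9c; end=9; A:t0 B:-
  1. max(8,3)=8c; end=17; A:t0 B:t1
  2. max(7,5)=7c; end=24; A:t2 B:t1
  3. max(5,7)=7c; end=31; A:t2 B:t3
  4. max(9,5)=9c; end=40; A:t4 B:t3
  5. max(9,2)=9c; end=49; A:t4 B:t5
  6. max(3,8)=8c; end=57; A:t6 B:t5
  7. 5=5c; end=62; A:t6 B:t5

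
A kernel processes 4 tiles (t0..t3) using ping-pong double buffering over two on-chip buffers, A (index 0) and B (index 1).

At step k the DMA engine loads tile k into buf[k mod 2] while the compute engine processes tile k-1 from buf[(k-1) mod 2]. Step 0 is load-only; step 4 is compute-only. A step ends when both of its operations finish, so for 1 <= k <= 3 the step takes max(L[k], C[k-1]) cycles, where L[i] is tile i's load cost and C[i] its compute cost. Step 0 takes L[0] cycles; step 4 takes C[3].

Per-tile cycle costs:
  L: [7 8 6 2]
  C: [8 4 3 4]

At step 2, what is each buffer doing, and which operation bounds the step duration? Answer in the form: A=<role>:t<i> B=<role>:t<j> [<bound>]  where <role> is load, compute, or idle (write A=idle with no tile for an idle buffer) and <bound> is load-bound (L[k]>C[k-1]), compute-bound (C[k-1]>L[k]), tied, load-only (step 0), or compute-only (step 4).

  0. 7=7c; end=7; A:t0 B:-
  1. max(8,8)=8c; end=15; A:t0 B:t1
  2. max(6,4)=6c; end=21; A:t2 B:t1
  3. max(2,3)=3c; end=24; A:t2 B:t3
  4. 4=4c; end=28; A:t2 B:t3

step 2: A=load:t2 B=compute:t1 [load-bound]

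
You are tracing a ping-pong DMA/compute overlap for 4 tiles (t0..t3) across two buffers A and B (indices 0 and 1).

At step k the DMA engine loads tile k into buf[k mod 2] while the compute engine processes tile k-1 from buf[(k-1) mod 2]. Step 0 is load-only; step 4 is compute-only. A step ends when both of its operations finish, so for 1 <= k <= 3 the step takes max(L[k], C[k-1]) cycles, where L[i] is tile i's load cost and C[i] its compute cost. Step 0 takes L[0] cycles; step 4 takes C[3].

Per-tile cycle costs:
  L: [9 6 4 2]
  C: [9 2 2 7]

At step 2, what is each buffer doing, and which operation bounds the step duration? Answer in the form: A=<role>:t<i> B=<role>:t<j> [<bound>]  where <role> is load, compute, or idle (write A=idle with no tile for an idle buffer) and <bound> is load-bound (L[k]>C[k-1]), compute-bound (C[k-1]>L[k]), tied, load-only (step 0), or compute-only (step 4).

step 2: A=load:t2 B=compute:t1 [load-bound]

  0. 9=9c; end=9; A:t0 B:-
  1. max(6,9)=9c; end=18; A:t0 B:t1
  2. max(4,2)=4c; end=22; A:t2 B:t1
  3. max(2,2)=2c; end=24; A:t2 B:t3
  4. 7=7c; end=31; A:t2 B:t3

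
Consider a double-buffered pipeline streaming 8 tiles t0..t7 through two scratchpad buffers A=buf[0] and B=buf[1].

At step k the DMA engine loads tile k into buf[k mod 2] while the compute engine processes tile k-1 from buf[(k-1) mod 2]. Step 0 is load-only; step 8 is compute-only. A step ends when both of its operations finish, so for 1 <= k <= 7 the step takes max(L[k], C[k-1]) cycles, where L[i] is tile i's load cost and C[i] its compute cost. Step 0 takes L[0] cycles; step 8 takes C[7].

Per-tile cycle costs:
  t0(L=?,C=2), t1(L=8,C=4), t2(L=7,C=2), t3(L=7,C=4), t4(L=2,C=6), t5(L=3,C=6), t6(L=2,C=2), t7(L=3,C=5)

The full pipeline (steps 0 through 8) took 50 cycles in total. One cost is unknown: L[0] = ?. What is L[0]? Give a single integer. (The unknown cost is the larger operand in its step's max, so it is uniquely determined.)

step 0 | dur = L[0]=? = L[0]  (unknown; binding)
step 1 | dur = max(L[1]=8, C[0]=2) = 8
step 2 | dur = max(L[2]=7, C[1]=4) = 7
step 3 | dur = max(L[3]=7, C[2]=2) = 7
step 4 | dur = max(L[4]=2, C[3]=4) = 4
step 5 | dur = max(L[5]=3, C[4]=6) = 6
step 6 | dur = max(L[6]=2, C[5]=6) = 6
step 7 | dur = max(L[7]=3, C[6]=2) = 3
step 8 | dur = C[7]=5 = 5
sum of known step durations = 46
dur[0] = total - known = 50 - 46 = 4
L[0] is the binding max in step 0, so L[0] = dur[0] = 4

L[0] = 4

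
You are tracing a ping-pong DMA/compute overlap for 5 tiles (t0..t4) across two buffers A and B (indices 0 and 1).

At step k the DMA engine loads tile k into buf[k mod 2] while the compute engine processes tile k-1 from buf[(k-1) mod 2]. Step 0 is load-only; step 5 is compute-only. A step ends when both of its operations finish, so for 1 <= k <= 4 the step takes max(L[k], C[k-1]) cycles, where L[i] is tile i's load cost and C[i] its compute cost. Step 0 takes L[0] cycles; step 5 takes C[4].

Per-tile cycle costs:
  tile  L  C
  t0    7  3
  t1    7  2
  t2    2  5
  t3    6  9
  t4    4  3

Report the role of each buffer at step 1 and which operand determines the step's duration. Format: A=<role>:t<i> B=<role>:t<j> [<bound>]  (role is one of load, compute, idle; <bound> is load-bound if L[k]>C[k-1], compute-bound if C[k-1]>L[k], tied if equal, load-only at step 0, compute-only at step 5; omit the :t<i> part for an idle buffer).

  0. 7=7c; end=7; A:t0 B:-
  1. max(7,3)=7c; end=14; A:t0 B:t1
  2. max(2,2)=2c; end=16; A:t2 B:t1
  3. max(6,5)=6c; end=22; A:t2 B:t3
  4. max(4,9)=9c; end=31; A:t4 B:t3
  5. 3=3c; end=34; A:t4 B:t3

step 1: A=compute:t0 B=load:t1 [load-bound]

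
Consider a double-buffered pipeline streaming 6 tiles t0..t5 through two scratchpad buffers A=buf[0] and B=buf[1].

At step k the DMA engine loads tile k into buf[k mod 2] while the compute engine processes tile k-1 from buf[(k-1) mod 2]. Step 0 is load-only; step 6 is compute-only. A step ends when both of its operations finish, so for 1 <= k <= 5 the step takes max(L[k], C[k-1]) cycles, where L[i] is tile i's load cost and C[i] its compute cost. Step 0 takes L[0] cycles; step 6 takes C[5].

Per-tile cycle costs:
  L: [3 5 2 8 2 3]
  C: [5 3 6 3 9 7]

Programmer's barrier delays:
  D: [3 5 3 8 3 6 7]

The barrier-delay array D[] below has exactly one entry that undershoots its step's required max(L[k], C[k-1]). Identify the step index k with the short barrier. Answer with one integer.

step 0: need L[0]=3 = 3; D[0]=3 ok
step 1: need max(L[1]=5,C[0]=5) = 5; D[1]=5 ok
step 2: need max(L[2]=2,C[1]=3) = 3; D[2]=3 ok
step 3: need max(L[3]=8,C[2]=6) = 8; D[3]=8 ok
step 4: need max(L[4]=2,C[3]=3) = 3; D[4]=3 ok
step 5: need max(L[5]=3,C[4]=9) = 9; D[5]=6 SHORT
step 6: need C[5]=7 = 7; D[6]=7 ok

hazard at step 5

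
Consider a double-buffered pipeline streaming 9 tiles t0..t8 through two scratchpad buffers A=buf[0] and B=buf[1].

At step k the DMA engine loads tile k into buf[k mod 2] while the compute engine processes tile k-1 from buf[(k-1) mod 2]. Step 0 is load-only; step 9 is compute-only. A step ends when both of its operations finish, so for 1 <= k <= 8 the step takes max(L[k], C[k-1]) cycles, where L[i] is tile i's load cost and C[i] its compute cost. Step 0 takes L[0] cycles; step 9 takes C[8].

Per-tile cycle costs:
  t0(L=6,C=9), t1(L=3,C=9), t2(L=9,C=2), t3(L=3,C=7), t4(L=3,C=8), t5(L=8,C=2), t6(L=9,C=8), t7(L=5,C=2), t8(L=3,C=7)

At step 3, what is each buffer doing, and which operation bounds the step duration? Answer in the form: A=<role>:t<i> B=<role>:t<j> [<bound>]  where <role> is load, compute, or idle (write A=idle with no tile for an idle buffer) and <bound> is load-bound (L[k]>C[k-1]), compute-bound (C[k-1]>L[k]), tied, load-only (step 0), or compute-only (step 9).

step 3: A=compute:t2 B=load:t3 [load-bound]

  0. 6=6c; end=6; A:t0 B:-
  1. max(3,9)=9c; end=15; A:t0 B:t1
  2. max(9,9)=9c; end=24; A:t2 B:t1
  3. max(3,2)=3c; end=27; A:t2 B:t3
  4. max(3,7)=7c; end=34; A:t4 B:t3
  5. max(8,8)=8c; end=42; A:t4 B:t5
  6. max(9,2)=9c; end=51; A:t6 B:t5
  7. max(5,8)=8c; end=59; A:t6 B:t7
  8. max(3,2)=3c; end=62; A:t8 B:t7
  9. 7=7c; end=69; A:t8 B:t7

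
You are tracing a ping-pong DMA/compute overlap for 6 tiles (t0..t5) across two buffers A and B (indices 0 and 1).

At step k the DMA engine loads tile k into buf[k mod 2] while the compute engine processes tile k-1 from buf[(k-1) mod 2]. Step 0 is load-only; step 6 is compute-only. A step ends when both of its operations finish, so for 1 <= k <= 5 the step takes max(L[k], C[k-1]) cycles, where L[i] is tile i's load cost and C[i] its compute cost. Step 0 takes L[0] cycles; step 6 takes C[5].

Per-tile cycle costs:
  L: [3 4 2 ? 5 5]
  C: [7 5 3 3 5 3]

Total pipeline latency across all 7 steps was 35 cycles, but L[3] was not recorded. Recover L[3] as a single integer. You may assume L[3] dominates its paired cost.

step 0: dur = L[0]=3 = 3
step 1: dur = max(L[1]=4, C[0]=7) = 7
step 2: dur = max(L[2]=2, C[1]=5) = 5
step 3: dur = max(L[3]=?, C[2]=3) = L[3]  (unknown; binding)
step 4: dur = max(L[4]=5, C[3]=3) = 5
step 5: dur = max(L[5]=5, C[4]=5) = 5
step 6: dur = C[5]=3 = 3
sum of known step durations = 28
dur[3] = total - known = 35 - 28 = 7
L[3] is the binding max in step 3, so L[3] = dur[3] = 7

L[3] = 7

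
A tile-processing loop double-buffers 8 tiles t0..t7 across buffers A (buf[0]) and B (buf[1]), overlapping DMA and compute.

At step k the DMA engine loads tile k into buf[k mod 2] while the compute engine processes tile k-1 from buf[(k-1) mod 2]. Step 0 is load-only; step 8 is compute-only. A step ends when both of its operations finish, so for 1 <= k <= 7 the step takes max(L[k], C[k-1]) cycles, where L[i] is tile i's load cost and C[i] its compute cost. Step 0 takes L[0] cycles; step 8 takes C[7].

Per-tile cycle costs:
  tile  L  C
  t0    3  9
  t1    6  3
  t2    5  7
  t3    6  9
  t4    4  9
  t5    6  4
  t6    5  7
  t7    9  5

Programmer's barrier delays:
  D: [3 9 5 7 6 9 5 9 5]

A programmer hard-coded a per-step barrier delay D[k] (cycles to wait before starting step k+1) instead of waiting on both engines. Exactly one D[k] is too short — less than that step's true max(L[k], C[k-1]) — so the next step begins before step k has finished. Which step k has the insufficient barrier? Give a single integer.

step 0: need L[0]=3 = 3; D[0]=3 ok
step 1: need max(L[1]=6,C[0]=9) = 9; D[1]=9 ok
step 2: need max(L[2]=5,C[1]=3) = 5; D[2]=5 ok
step 3: need max(L[3]=6,C[2]=7) = 7; D[3]=7 ok
step 4: need max(L[4]=4,C[3]=9) = 9; D[4]=6 SHORT
step 5: need max(L[5]=6,C[4]=9) = 9; D[5]=9 ok
step 6: need max(L[6]=5,C[5]=4) = 5; D[6]=5 ok
step 7: need max(L[7]=9,C[6]=7) = 9; D[7]=9 ok
step 8: need C[7]=5 = 5; D[8]=5 ok

hazard at step 4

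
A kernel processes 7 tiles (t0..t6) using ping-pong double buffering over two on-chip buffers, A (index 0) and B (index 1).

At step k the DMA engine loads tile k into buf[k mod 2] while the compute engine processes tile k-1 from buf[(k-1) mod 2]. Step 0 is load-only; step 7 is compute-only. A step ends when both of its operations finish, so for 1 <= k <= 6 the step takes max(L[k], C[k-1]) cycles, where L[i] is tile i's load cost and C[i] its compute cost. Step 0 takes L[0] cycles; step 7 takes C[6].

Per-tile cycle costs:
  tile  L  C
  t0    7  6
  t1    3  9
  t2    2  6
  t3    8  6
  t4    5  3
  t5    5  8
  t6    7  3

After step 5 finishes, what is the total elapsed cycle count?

end_cycle[5] = 41

k=0 load=t0/7c comp=- wait=7 total=7
k=1 load=t1/3c comp=t0/6c wait=6 total=13
k=2 load=t2/2c comp=t1/9c wait=9 total=22
k=3 load=t3/8c comp=t2/6c wait=8 total=30
k=4 load=t4/5c comp=t3/6c wait=6 total=36
k=5 load=t5/5c comp=t4/3c wait=5 total=41
k=6 load=t6/7c comp=t5/8c wait=8 total=49
k=7 load=- comp=t6/3c wait=3 total=52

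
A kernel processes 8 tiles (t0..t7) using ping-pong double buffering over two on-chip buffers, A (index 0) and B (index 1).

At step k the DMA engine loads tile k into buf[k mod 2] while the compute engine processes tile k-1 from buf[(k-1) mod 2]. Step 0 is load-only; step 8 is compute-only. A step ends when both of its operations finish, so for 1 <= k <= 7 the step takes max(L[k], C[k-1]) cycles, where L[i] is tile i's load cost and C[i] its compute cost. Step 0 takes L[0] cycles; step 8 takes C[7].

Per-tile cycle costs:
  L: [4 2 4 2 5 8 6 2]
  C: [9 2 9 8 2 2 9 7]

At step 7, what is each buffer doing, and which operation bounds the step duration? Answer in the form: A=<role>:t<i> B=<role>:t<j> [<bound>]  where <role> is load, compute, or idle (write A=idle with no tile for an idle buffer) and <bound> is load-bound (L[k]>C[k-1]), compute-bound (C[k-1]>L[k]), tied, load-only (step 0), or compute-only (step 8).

step 0: L[0]=4 → dur=4, Σ=4 | A=load:t0 B=idle [load-only]
step 1: L[1]=2 C[0]=9 → dur=9, Σ=13 | A=compute:t0 B=load:t1 [compute-bound]
step 2: L[2]=4 C[1]=2 → dur=4, Σ=17 | A=load:t2 B=compute:t1 [load-bound]
step 3: L[3]=2 C[2]=9 → dur=9, Σ=26 | A=compute:t2 B=load:t3 [compute-bound]
step 4: L[4]=5 C[3]=8 → dur=8, Σ=34 | A=load:t4 B=compute:t3 [compute-bound]
step 5: L[5]=8 C[4]=2 → dur=8, Σ=42 | A=compute:t4 B=load:t5 [load-bound]
step 6: L[6]=6 C[5]=2 → dur=6, Σ=48 | A=load:t6 B=compute:t5 [load-bound]
step 7: L[7]=2 C[6]=9 → dur=9, Σ=57 | A=compute:t6 B=load:t7 [compute-bound]
step 8: C[7]=7 → dur=7, Σ=64 | A=idle B=compute:t7 [compute-only]

step 7: A=compute:t6 B=load:t7 [compute-bound]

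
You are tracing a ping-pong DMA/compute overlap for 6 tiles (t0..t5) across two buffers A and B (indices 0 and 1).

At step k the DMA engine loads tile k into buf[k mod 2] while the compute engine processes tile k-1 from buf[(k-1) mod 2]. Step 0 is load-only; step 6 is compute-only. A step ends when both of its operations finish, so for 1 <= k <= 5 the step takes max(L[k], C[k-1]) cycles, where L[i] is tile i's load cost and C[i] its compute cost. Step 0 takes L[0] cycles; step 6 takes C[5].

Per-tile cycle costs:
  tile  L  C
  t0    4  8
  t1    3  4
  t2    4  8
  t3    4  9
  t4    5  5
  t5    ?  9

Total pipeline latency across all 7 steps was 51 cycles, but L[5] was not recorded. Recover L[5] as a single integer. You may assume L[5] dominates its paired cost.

L[5] = 9

step 0 → dur = L[0]=4 = 4
step 1 → dur = max(L[1]=3, C[0]=8) = 8
step 2 → dur = max(L[2]=4, C[1]=4) = 4
step 3 → dur = max(L[3]=4, C[2]=8) = 8
step 4 → dur = max(L[4]=5, C[3]=9) = 9
step 5 → dur = max(L[5]=?, C[4]=5) = L[5]  (unknown; binding)
step 6 → dur = C[5]=9 = 9
sum of known step durations = 42
dur[5] = total - known = 51 - 42 = 9
L[5] is the binding max in step 5, so L[5] = dur[5] = 9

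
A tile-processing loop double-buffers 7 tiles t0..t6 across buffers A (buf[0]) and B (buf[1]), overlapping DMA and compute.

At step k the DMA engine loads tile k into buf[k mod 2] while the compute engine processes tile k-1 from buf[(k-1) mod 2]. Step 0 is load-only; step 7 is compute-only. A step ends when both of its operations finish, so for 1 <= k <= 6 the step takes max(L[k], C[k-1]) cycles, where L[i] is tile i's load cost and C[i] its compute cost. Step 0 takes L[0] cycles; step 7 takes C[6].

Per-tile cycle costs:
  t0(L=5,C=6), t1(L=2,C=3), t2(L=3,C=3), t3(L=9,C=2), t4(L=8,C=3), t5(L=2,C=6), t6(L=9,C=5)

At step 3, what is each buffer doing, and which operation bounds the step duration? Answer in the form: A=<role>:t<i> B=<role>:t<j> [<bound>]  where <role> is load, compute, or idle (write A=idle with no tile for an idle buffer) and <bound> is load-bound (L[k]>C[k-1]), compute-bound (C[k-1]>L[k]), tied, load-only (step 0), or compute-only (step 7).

  0. 5=5c; end=5; A:t0 B:-
  1. max(2,6)=6c; end=11; A:t0 B:t1
  2. max(3,3)=3c; end=14; A:t2 B:t1
  3. max(9,3)=9c; end=23; A:t2 B:t3
  4. max(8,2)=8c; end=31; A:t4 B:t3
  5. max(2,3)=3c; end=34; A:t4 B:t5
  6. max(9,6)=9c; end=43; A:t6 B:t5
  7. 5=5c; end=48; A:t6 B:t5

step 3: A=compute:t2 B=load:t3 [load-bound]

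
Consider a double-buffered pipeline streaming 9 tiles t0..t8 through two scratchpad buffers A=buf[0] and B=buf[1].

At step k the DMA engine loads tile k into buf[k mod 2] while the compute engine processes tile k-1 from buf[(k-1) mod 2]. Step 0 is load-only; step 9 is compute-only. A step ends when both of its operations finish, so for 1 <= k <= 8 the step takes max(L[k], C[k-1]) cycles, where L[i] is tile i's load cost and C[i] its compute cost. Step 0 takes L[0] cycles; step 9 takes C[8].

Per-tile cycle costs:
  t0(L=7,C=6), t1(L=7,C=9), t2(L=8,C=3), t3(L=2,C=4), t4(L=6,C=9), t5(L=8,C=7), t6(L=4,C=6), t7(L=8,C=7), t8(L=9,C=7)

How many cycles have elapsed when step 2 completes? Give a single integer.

[0] DMA t0→A (7c) ∥ CU idle ⇒ 7c, clock 7
[1] DMA t1→B (7c) ∥ CU A:t0 (6c) ⇒ 7c, clock 14
[2] DMA t2→A (8c) ∥ CU B:t1 (9c) ⇒ 9c, clock 23
[3] DMA t3→B (2c) ∥ CU A:t2 (3c) ⇒ 3c, clock 26
[4] DMA t4→A (6c) ∥ CU B:t3 (4c) ⇒ 6c, clock 32
[5] DMA t5→B (8c) ∥ CU A:t4 (9c) ⇒ 9c, clock 41
[6] DMA t6→A (4c) ∥ CU B:t5 (7c) ⇒ 7c, clock 48
[7] DMA t7→B (8c) ∥ CU A:t6 (6c) ⇒ 8c, clock 56
[8] DMA t8→A (9c) ∥ CU B:t7 (7c) ⇒ 9c, clock 65
[9] DMA idle ∥ CU A:t8 (7c) ⇒ 7c, clock 72

end_cycle[2] = 23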